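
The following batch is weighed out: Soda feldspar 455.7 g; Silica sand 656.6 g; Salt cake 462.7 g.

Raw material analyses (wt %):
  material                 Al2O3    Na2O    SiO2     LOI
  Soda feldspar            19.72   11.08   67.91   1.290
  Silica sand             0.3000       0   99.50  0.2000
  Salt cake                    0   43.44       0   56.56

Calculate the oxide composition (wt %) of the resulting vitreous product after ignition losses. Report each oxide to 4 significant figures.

Values along the way are displayed rounded to four significant figures alongside each step. The whole derivation maintains exact precision at every stage; each reported value takes a single rounding. The derived quantities are computed using the weight values for 1306 g of glass in exact precision (totals, the three compositions, yield, LOI, glass mass) exactly as shown in the problem or answer text.
Oxide-by-oxide delivered mass:
  Al2O3: 455.7·0.1972 + 656.6·0.003000 = 91.83 g
  Na2O: 455.7·0.1108 + 462.7·0.4344 = 251.5 g
  SiO2: 455.7·0.6791 + 656.6·0.9950 = 962.8 g
LOI: 455.7·0.01290 + 656.6·0.002000 + 462.7·0.5656 = 268.9 g
Resulting glass, batch − LOI: 1575 − 268.9 = 1306 g (equal to the oxide-mass sum)
wt % = oxide mass / glass mass × 100

Glass mass = 1306 g (batch 1575 − LOI 268.9).
Composition: Al2O3 7.031%, Na2O 19.25%, SiO2 73.71%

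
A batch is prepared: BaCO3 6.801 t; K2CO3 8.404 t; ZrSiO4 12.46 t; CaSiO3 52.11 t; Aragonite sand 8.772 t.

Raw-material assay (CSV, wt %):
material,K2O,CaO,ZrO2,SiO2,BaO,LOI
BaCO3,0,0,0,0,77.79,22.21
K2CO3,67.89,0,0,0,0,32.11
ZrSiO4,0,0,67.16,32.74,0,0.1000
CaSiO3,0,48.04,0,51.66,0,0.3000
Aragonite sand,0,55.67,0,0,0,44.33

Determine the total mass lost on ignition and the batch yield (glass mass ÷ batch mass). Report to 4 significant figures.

LOI loss = 8.266 t; glass = 80.28 t; yield = 90.66%

Working values are printed rounded to four significant digits in the printout — full precision is carried at all times. Each reported value undergoes a single rounding; all derived quantities are rebuilt using the weight values for 80.28 t of glass in exact precision (net glass mass, five oxide percentages, LOI, the yield, totals), as quoted within the problem or answer text.
Material-by-material LOI:
  BaCO3: 6.801 × 0.2221 = 1.511 t
  K2CO3: 8.404 × 0.3211 = 2.699 t
  ZrSiO4: 12.46 × 0.001000 = 0.01246 t
  CaSiO3: 52.11 × 0.003000 = 0.1563 t
  Aragonite sand: 8.772 × 0.4433 = 3.889 t
Total LOI = 8.266 t
Glass = batch − LOI = 88.55 − 8.266 = 80.28 t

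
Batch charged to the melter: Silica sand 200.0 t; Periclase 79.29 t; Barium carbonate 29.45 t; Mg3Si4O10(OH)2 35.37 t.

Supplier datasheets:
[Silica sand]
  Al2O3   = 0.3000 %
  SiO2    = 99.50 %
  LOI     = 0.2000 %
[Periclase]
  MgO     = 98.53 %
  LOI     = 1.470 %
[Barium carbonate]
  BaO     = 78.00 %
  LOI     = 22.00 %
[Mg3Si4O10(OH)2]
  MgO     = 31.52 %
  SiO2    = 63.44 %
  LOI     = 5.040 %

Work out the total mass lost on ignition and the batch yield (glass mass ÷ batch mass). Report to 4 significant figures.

In-progress results are displayed, rounded to 4 significant figures, as written. Every computation runs at full precision in all steps; a single rounding produces each reported figure — derived quantities (glass mass, the four compositions, totals, the yield, LOI) are recomputed using the weight values for 334.3 t of glass in full float precision exactly as shown in problem or answer.
Per-material ignition loss:
  Silica sand: 200.0 × 0.002000 = 0.4000 t
  Periclase: 79.29 × 0.01470 = 1.166 t
  Barium carbonate: 29.45 × 0.2200 = 6.479 t
  Mg3Si4O10(OH)2: 35.37 × 0.05040 = 1.783 t
Total LOI = 9.827 t
Glass = batch − LOI = 344.1 − 9.827 = 334.3 t

LOI loss = 9.827 t; glass = 334.3 t; yield = 97.14%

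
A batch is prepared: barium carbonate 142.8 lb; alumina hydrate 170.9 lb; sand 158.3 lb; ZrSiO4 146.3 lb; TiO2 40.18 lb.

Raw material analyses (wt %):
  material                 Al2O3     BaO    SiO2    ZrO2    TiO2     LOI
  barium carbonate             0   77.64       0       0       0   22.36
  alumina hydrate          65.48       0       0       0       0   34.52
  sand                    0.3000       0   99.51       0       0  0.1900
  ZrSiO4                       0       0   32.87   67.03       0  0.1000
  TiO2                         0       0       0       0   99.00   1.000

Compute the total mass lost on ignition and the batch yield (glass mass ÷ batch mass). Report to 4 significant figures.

LOI loss = 91.77 lb; glass = 566.7 lb; yield = 86.06%

Each numeric step runs at full float precision from start to finish — values along the way are printed with 4-significant-figure rounding as written; every reported number receives exactly one rounding; the derived quantities, including yield, five oxide percentages, net glass mass, LOI, the totals, are computed starting from the weights at 566.7 lb of glass at full float precision exactly as shown in question or answer.
Ignition loss by material:
  barium carbonate: 142.8 × 0.2236 = 31.93 lb
  alumina hydrate: 170.9 × 0.3452 = 58.99 lb
  sand: 158.3 × 0.001900 = 0.3008 lb
  ZrSiO4: 146.3 × 0.001000 = 0.1463 lb
  TiO2: 40.18 × 0.01000 = 0.4018 lb
Total LOI = 91.77 lb
Glass = batch − LOI = 658.5 − 91.77 = 566.7 lb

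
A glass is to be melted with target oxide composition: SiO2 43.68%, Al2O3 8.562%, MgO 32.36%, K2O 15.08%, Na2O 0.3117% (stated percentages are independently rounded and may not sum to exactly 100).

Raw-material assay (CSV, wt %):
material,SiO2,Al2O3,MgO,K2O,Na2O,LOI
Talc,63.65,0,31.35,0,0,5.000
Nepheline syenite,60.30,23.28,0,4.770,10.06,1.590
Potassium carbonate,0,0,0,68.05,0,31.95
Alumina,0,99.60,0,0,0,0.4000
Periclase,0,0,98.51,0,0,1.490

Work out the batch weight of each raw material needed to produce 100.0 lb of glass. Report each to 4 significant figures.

Batch per 100.0 lb glass:
  Talc: 65.69 lb
  Nepheline syenite: 3.098 lb
  Potassium carbonate: 21.94 lb
  Alumina: 7.872 lb
  Periclase: 11.94 lb
Total batch = 110.5 lb; LOI loss = 10.55 lb; yield = 90.45%

Each numeric step maintains exact precision through the solve — working values are displayed rounded to 4 significant figures on the page — exactly one rounding goes into every reported value; all derived quantities (the yield, net glass mass, the totals, the five compositions, LOI) are computed from the batch weights for 100.0 lb of glass at full float precision as written in problem or answer.
Per-oxide target masses for 100.0 lb glass:
  SiO2: 43.68% × 100.0 = 43.68 lb
  Al2O3: 8.562% × 100.0 = 8.562 lb
  MgO: 32.36% × 100.0 = 32.36 lb
  K2O: 15.08% × 100.0 = 15.08 lb
  Na2O: 0.3117% × 100.0 = 0.3117 lb
Verifying the oxide balance given the weights on record, per the basis as stated (oxide sums agree with the targets up to rounding of the answer):
  SiO2: 65.69·0.6365 + 3.098·0.6030 = 43.68 lb (target 43.68 lb)
  Al2O3: 3.098·0.2328 + 7.872·0.9960 = 8.562 lb (target 8.562 lb)
  MgO: 65.69·0.3135 + 11.94·0.9851 = 32.36 lb (target 32.36 lb)
  K2O: 3.098·0.04770 + 21.94·0.6805 = 15.08 lb (target 15.08 lb)
  Na2O: 3.098·0.1006 = 0.3117 lb (target 0.3117 lb)
Glass-mass closure: whole batch net of LOI = 99.99 lb (summing oxide targets gives 99.99 lb; the stated basis being 100.0 lb — gaps are rounding artifacts).
Summing the batch: Σ batch = 110.5 lb; ignition loss, Σ(batch × LOI) = 10.55 lb; glass ÷ batch gives a yield of 90.45%.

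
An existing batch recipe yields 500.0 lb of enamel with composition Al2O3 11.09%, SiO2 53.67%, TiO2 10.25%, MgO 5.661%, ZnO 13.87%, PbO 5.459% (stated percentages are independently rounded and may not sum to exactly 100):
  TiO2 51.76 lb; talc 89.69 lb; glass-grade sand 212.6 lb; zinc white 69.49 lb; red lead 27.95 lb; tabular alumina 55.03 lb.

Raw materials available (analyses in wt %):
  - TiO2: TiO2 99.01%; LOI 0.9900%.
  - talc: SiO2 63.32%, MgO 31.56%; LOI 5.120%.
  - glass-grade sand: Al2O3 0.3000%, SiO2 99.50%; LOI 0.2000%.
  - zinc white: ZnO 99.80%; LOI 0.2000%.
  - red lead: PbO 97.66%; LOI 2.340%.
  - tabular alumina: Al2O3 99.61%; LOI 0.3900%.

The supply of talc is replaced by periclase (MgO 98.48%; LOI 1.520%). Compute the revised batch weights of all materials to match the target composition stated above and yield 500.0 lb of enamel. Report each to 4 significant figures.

Revised batch per 500.0 lb enamel:
  TiO2: 51.76 lb
  periclase: 28.74 lb
  glass-grade sand: 269.7 lb
  zinc white: 69.49 lb
  red lead: 27.95 lb
  tabular alumina: 54.85 lb
Total batch = 502.5 lb; LOI loss = 2.496 lb

Every computation carries exact precision from first step to last — working values are displayed, with 4-significant-digit rounding, within the worked lines. A single rounding produces every reported value. All derived quantities, which include ignition loss, totals, the six compositions, net glass mass, the yield, are recomputed in full precision, as quoted within either problem or answer, starting from the weights at 500.0 lb of glass.
Oxide mass targets, per 500.0 lb enamel:
  Al2O3: 11.09% × 500.0 = 55.45 lb
  SiO2: 53.67% × 500.0 = 268.4 lb
  TiO2: 10.25% × 500.0 = 51.25 lb
  MgO: 5.661% × 500.0 = 28.30 lb
  ZnO: 13.87% × 500.0 = 69.35 lb
  PbO: 5.459% × 500.0 = 27.30 lb
Checking each oxide sum using the reported weights, per the basis as stated (sums match the target masses net of answer rounding effects):
  Al2O3: 269.7·0.003000 + 54.85·0.9961 = 55.45 lb (target 55.45 lb)
  SiO2: 269.7·0.9950 = 268.4 lb (target 268.4 lb)
  TiO2: 51.76·0.9901 = 51.25 lb (target 51.25 lb)
  MgO: 28.74·0.9848 = 28.30 lb (target 28.30 lb)
  ZnO: 69.49·0.9980 = 69.35 lb (target 69.35 lb)
  PbO: 27.95·0.9766 = 27.30 lb (target 27.30 lb)
The glass-mass cross-check: batch total minus LOI = 500.0 lb (oxide target masses add up to 500.0 lb; versus the stated basis of 500.0 lb — gaps are rounding artifacts).
Batch grand total — Σ batch = 502.5 lb; LOI removed, Σ of batch·LOI: 2.496 lb; yield, glass over the total, = 99.50%.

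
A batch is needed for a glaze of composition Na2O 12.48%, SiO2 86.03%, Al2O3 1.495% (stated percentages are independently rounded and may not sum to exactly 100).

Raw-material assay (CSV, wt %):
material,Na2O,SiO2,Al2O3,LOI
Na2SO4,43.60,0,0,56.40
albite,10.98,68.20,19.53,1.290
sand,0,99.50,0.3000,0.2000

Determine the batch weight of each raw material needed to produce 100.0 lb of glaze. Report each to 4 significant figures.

The working math runs at full float precision in every operation; in-progress results are shown (rounded to 4 significant digits) as written — every reported result takes exactly one rounding — derived quantities are rebuilt at full float precision (ignition loss, totals, the yield, the three compositions, net glass mass) using the weight values on 100.0 lb of glass, as set out in the problem or answer text.
Target masses of each oxide per 100.0 lb glaze:
  Na2O: 12.48% × 100.0 = 12.48 lb
  SiO2: 86.03% × 100.0 = 86.03 lb
  Al2O3: 1.495% × 100.0 = 1.495 lb
Sums-versus-targets review using the reported weights, per the basis as stated (target by target, the sums agree inside rounding margins):
  Na2O: 27.01·0.4360 + 6.394·0.1098 = 12.48 lb (target 12.48 lb)
  SiO2: 6.394·0.6820 + 82.08·0.9950 = 86.03 lb (target 86.03 lb)
  Al2O3: 6.394·0.1953 + 82.08·0.003000 = 1.495 lb (target 1.495 lb)
Glass-mass sanity pass: batch Σ − ignition loss = 100.0 lb (the targets, summed, come to 100.0 lb; stated basis 100.0 lb — a pure rounding effect).
Total batch = Σ batch = 115.5 lb; Σ batch·LOI gives LOI loss = 15.48 lb; yield, glass over the total, = 86.60%.

Batch per 100.0 lb glaze:
  Na2SO4: 27.01 lb
  albite: 6.394 lb
  sand: 82.08 lb
Total batch = 115.5 lb; LOI loss = 15.48 lb; yield = 86.60%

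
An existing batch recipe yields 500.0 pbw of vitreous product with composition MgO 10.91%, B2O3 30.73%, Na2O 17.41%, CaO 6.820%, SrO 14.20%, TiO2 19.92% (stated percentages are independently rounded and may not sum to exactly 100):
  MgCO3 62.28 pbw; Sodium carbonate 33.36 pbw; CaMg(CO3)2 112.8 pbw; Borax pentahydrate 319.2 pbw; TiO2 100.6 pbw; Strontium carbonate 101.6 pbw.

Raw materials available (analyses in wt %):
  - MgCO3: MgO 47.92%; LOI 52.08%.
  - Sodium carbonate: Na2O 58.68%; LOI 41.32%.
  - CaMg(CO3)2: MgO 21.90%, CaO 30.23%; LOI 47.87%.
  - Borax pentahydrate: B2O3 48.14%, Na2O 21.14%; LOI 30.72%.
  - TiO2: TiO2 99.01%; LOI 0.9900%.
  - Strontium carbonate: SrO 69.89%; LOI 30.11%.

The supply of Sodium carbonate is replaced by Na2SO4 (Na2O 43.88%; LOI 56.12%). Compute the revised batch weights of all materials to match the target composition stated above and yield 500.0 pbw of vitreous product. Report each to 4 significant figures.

In-progress results are shown, rounded to 4 significant digits, on the page; all arithmetic maintains full float precision at each step; every reported figure sees exactly one rounding. All derived quantities are computed from the batch weights on 500.0 pbw of glass in full float precision (ignition loss, the yield, glass mass, the six compositions, the totals), precisely as stated by question or answer.
Oxide mass targets, per 500.0 pbw vitreous product:
  MgO: 10.91% × 500.0 = 54.55 pbw
  B2O3: 30.73% × 500.0 = 153.6 pbw
  Na2O: 17.41% × 500.0 = 87.05 pbw
  CaO: 6.820% × 500.0 = 34.10 pbw
  SrO: 14.20% × 500.0 = 71.00 pbw
  TiO2: 19.92% × 500.0 = 99.60 pbw
Verifying the oxide balance applying the batch weights above, per the basis as stated (delivered sums recover each target within answer rounding):
  MgO: 62.28·0.4792 + 112.8·0.2190 = 54.55 pbw (target 54.55 pbw)
  B2O3: 319.2·0.4814 = 153.7 pbw (target 153.6 pbw)
  Na2O: 44.61·0.4388 + 319.2·0.2114 = 87.05 pbw (target 87.05 pbw)
  CaO: 112.8·0.3023 = 34.10 pbw (target 34.10 pbw)
  SrO: 101.6·0.6989 = 71.01 pbw (target 71.00 pbw)
  TiO2: 100.6·0.9901 = 99.60 pbw (target 99.60 pbw)
Glass-mass bookkeeping: whole batch net of LOI = 500.0 pbw (the Σ of target masses is 500.0 pbw; stated basis 500.0 pbw — deltas are rounding alone).
Whole-batch sum: Σ batch = 741.1 pbw; the LOI term Σ batch·LOI equals 241.1 pbw; yield, glass over the total, = 67.46%.

Revised batch per 500.0 pbw vitreous product:
  MgCO3: 62.28 pbw
  Na2SO4: 44.61 pbw
  CaMg(CO3)2: 112.8 pbw
  Borax pentahydrate: 319.2 pbw
  TiO2: 100.6 pbw
  Strontium carbonate: 101.6 pbw
Total batch = 741.1 pbw; LOI loss = 241.1 pbw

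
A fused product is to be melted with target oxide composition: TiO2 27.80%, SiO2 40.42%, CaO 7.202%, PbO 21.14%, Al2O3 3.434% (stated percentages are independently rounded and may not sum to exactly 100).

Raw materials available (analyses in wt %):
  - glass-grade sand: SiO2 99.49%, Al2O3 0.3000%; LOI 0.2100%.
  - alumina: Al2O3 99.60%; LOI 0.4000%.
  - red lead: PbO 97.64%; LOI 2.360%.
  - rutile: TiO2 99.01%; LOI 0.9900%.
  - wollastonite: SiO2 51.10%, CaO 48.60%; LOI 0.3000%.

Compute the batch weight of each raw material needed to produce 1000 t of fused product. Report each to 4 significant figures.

Batch per 1000 t fused product:
  glass-grade sand: 330.2 t
  alumina: 33.48 t
  red lead: 216.5 t
  rutile: 280.8 t
  wollastonite: 148.2 t
Total batch = 1009 t; LOI loss = 9.161 t; yield = 99.09%

All internal work holds full precision in every operation. Intermediates are rounded off to 4 significant figures when displayed — exactly one rounding lands on each reported value — the derived quantities, which include the yield, the totals, net glass mass, the five compositions, ignition loss, are recomputed at full float precision, precisely as stated by the question or the answer, using the weight values on 1000 t of glass.
Oxide mass targets, per 1000 t fused product:
  TiO2: 27.80% × 1000 = 278.0 t
  SiO2: 40.42% × 1000 = 404.2 t
  CaO: 7.202% × 1000 = 72.02 t
  PbO: 21.14% × 1000 = 211.4 t
  Al2O3: 3.434% × 1000 = 34.34 t
Checking each oxide sum on the weights just shown, per the basis as stated (every target is met by its sum once rounding is allowed for):
  TiO2: 280.8·0.9901 = 278.0 t (target 278.0 t)
  SiO2: 330.2·0.9949 + 148.2·0.5110 = 404.2 t (target 404.2 t)
  CaO: 148.2·0.4860 = 72.03 t (target 72.02 t)
  PbO: 216.5·0.9764 = 211.4 t (target 211.4 t)
  Al2O3: 330.2·0.003000 + 33.48·0.9960 = 34.34 t (target 34.34 t)
Glass-mass sanity pass: batch total minus LOI = 1000 t (the Σ of target masses is 1000 t; the stated basis being 1000 t — rounding explains the deltas).
Batch total: Σ batch = 1009 t; LOI loss = Σ batch·LOI = 9.161 t; yield = glass ÷ total batch = 99.09%.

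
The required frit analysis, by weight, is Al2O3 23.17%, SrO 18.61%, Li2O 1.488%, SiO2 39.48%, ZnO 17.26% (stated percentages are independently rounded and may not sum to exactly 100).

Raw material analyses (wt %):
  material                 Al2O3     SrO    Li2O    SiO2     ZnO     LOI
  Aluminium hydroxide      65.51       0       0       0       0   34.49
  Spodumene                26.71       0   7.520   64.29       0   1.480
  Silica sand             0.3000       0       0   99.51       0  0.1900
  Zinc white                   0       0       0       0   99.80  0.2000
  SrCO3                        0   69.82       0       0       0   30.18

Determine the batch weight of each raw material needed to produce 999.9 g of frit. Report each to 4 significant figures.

Batch per 999.9 g frit:
  Aluminium hydroxide: 271.8 g
  Spodumene: 197.9 g
  Silica sand: 268.9 g
  Zinc white: 172.9 g
  SrCO3: 266.5 g
Total batch = 1178 g; LOI loss = 178.0 g; yield = 84.89%

In-progress results are rounded to 4 significant digits as shown — the working math keeps full precision end to end; every reported value is rounded once only; all derived quantities, including ignition loss, net glass mass, five oxide percentages, yield, the totals, are re-derived from the weighed amounts at 999.9 g of glass in full precision, as set out in the problem or the answer.
Target masses of each oxide per 999.9 g frit:
  Al2O3: 23.17% × 999.9 = 231.7 g
  SrO: 18.61% × 999.9 = 186.1 g
  Li2O: 1.488% × 999.9 = 14.88 g
  SiO2: 39.48% × 999.9 = 394.8 g
  ZnO: 17.26% × 999.9 = 172.6 g
Oxide-by-oxide audit on the weights just shown, against the basis in use (every target is met by its sum up to rounding of the answer):
  Al2O3: 271.8·0.6551 + 197.9·0.2671 + 268.9·0.003000 = 231.7 g (target 231.7 g)
  SrO: 266.5·0.6982 = 186.1 g (target 186.1 g)
  Li2O: 197.9·0.07520 = 14.88 g (target 14.88 g)
  SiO2: 197.9·0.6429 + 268.9·0.9951 = 394.8 g (target 394.8 g)
  ZnO: 172.9·0.9980 = 172.6 g (target 172.6 g)
Glass-mass closure: total batch − LOI = 1000 g (summing oxide targets gives 1000 g; basis as stated: 999.9 g — deltas are rounding alone).
Summing the batch: Σ batch = 1178 g; the LOI term Σ batch·LOI equals 178.0 g; yield = glass ÷ total batch = 84.89%.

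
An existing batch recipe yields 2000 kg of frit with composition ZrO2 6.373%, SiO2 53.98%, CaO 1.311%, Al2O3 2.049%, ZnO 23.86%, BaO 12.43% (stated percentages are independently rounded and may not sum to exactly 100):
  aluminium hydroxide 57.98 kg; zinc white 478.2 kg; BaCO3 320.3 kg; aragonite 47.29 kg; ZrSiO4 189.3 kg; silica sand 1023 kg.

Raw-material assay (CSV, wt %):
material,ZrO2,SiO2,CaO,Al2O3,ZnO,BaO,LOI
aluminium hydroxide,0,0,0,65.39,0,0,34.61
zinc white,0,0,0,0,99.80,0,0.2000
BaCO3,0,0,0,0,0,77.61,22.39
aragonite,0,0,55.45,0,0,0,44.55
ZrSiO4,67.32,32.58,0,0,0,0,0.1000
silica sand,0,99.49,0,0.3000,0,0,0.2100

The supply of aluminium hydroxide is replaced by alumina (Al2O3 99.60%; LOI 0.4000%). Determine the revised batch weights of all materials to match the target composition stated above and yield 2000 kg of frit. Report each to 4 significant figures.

Revised batch per 2000 kg frit:
  alumina: 38.06 kg
  zinc white: 478.2 kg
  BaCO3: 320.3 kg
  aragonite: 47.29 kg
  ZrSiO4: 189.3 kg
  silica sand: 1023 kg
Total batch = 2096 kg; LOI loss = 96.23 kg

The working math keeps full precision through the solve — in-progress results appear, with 4-significant-digit rounding, in the printout. A single rounding produces every reported result; the derived quantities are rebuilt from the weighed amounts per 2000 kg of glass in exact precision (six oxide percentages, yield, the totals, ignition loss, glass mass) exactly as shown in the problem or answer text.
Oxide-by-oxide targets in 2000 kg frit:
  ZrO2: 6.373% × 2000 = 127.5 kg
  SiO2: 53.98% × 2000 = 1080 kg
  CaO: 1.311% × 2000 = 26.22 kg
  Al2O3: 2.049% × 2000 = 40.98 kg
  ZnO: 23.86% × 2000 = 477.2 kg
  BaO: 12.43% × 2000 = 248.6 kg
Sums-versus-targets review given the weights on record, against the basis in use (target by target, the sums agree modulo rounding of the values):
  ZrO2: 189.3·0.6732 = 127.4 kg (target 127.5 kg)
  SiO2: 189.3·0.3258 + 1023·0.9949 = 1079 kg (target 1080 kg)
  CaO: 47.29·0.5545 = 26.22 kg (target 26.22 kg)
  Al2O3: 38.06·0.9960 + 1023·0.003000 = 40.98 kg (target 40.98 kg)
  ZnO: 478.2·0.9980 = 477.2 kg (target 477.2 kg)
  BaO: 320.3·0.7761 = 248.6 kg (target 248.6 kg)
Glass-mass sanity pass: total batch − LOI = 2000 kg (per-oxide target masses sum to 2000 kg; the stated basis being 2000 kg — any gap is answer rounding).
Whole-batch sum: Σ batch = 2096 kg; LOI removed, Σ of batch·LOI: 96.23 kg; as yield: glass ÷ batch → 95.41%.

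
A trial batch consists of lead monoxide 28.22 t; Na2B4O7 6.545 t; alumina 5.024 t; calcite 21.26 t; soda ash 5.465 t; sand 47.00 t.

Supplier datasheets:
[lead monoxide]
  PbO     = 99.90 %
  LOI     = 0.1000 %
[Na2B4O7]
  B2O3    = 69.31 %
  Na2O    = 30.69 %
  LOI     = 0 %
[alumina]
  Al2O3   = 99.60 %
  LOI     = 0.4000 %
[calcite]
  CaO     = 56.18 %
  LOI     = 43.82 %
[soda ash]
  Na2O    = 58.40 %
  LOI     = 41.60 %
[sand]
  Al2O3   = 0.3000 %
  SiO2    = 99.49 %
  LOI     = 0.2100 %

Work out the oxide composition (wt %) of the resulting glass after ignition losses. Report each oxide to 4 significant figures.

The intermediate values appear rounded off to 4 significant figures in the printout — all arithmetic keeps full float precision through the solve — a single rounding completes each reported value. All derived quantities, including the totals, ignition loss, the yield, six oxide percentages, net glass mass, are rebuilt starting from the weights per 101.8 t of glass in full precision as set out in question or answer.
Oxide-by-oxide delivered mass:
  PbO: 28.22·0.9990 = 28.19 t
  CaO: 21.26·0.5618 = 11.94 t
  Al2O3: 5.024·0.9960 + 47.00·0.003000 = 5.145 t
  SiO2: 47.00·0.9949 = 46.76 t
  B2O3: 6.545·0.6931 = 4.536 t
  Na2O: 6.545·0.3069 + 5.465·0.5840 = 5.200 t
LOI: 28.22·0.001000 + 5.024·0.004000 + 21.26·0.4382 + 5.465·0.4160 + 47.00·0.002100 = 11.74 t
Glass mass = batch − LOI = 113.5 − 11.74 = 101.8 t (matching Σ of the oxides)
percent share: oxide ÷ glass, ×100

Glass mass = 101.8 t (batch 113.5 − LOI 11.74).
Composition: PbO 27.70%, CaO 11.74%, Al2O3 5.055%, SiO2 45.94%, B2O3 4.457%, Na2O 5.109%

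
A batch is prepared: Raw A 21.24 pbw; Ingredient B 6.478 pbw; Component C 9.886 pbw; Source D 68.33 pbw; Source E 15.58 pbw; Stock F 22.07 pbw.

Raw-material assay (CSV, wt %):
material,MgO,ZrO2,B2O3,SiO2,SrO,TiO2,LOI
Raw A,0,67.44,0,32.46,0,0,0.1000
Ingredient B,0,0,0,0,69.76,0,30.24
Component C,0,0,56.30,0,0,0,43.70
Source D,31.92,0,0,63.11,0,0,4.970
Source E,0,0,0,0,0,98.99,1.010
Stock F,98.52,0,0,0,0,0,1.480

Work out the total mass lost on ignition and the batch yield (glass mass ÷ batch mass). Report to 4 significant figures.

LOI loss = 10.18 pbw; glass = 133.4 pbw; yield = 92.91%

Values along the way are printed, rounded to four significant digits, in the printout; full float precision is held at all times — exactly one rounding is applied to every reported value — all derived quantities, including the yield, six oxide percentages, ignition loss, the totals, net glass mass, are recomputed from the batch weights per 133.4 pbw of glass in full float precision, as set out in the problem or the answer.
Ignition loss by material:
  Raw A: 21.24 × 0.001000 = 0.02124 pbw
  Ingredient B: 6.478 × 0.3024 = 1.959 pbw
  Component C: 9.886 × 0.4370 = 4.320 pbw
  Source D: 68.33 × 0.04970 = 3.396 pbw
  Source E: 15.58 × 0.01010 = 0.1574 pbw
  Stock F: 22.07 × 0.01480 = 0.3266 pbw
Total LOI = 10.18 pbw
Glass = batch − LOI = 143.6 − 10.18 = 133.4 pbw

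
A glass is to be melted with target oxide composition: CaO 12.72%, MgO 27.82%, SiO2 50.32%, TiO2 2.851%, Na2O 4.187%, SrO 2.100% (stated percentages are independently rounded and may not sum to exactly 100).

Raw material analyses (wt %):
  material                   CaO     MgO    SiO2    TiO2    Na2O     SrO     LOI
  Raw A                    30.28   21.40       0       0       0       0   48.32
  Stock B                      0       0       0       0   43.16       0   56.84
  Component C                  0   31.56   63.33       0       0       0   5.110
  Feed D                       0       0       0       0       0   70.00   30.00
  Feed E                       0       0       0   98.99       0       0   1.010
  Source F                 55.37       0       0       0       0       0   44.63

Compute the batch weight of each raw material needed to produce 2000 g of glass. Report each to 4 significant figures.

Batch per 2000 g glass:
  Raw A: 256.4 g
  Stock B: 194.0 g
  Component C: 1589 g
  Feed D: 60.00 g
  Feed E: 57.60 g
  Source F: 319.2 g
Total batch = 2476 g; LOI loss = 476.4 g; yield = 80.76%

Working values are shown rounded off to 4 significant figures alongside each step. All internal work maintains full precision in every operation. Each reported figure takes a single rounding — all derived quantities (LOI, six oxide percentages, glass mass, totals, yield) are re-derived starting from the weights per 2000 g of glass in exact precision, as written in either problem or answer.
Oxide mass targets, per 2000 g glass:
  CaO: 12.72% × 2000 = 254.4 g
  MgO: 27.82% × 2000 = 556.4 g
  SiO2: 50.32% × 2000 = 1006 g
  TiO2: 2.851% × 2000 = 57.02 g
  Na2O: 4.187% × 2000 = 83.74 g
  SrO: 2.100% × 2000 = 42.00 g
Verifying the oxide balance with the batch weights as given, relative to the basis at hand (sum by sum, the targets are met within answer rounding):
  CaO: 256.4·0.3028 + 319.2·0.5537 = 254.4 g (target 254.4 g)
  MgO: 256.4·0.2140 + 1589·0.3156 = 556.4 g (target 556.4 g)
  SiO2: 1589·0.6333 = 1006 g (target 1006 g)
  TiO2: 57.60·0.9899 = 57.02 g (target 57.02 g)
  Na2O: 194.0·0.4316 = 83.73 g (target 83.74 g)
  SrO: 60.00·0.7000 = 42.00 g (target 42.00 g)
Glass mass check: total charge less LOI = 2000 g (summing oxide targets gives 2000 g; against the stated basis, 2000 g — rounding explains the deltas).
Adding the batch up: Σ batch = 2476 g; Σ batch·LOI gives LOI loss = 476.4 g; yield, glass over the total, = 80.76%.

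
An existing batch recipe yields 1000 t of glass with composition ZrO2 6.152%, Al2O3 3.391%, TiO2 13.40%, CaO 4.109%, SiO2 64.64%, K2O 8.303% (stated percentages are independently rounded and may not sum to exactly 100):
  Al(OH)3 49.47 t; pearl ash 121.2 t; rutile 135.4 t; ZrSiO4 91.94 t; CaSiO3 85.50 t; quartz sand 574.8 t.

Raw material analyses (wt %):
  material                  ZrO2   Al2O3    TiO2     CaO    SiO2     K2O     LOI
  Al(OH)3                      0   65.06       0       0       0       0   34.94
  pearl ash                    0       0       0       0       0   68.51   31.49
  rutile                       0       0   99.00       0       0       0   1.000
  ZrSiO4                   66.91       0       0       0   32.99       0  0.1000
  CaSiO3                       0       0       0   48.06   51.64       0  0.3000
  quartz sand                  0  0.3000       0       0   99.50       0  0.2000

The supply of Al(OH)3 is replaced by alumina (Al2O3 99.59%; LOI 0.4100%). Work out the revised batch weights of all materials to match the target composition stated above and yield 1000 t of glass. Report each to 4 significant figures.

Each numeric step keeps full float precision throughout — the intermediate values are shown rounded to four significant digits as written. A single rounding finalizes each reported figure — all derived quantities (net glass mass, yield, the totals, the six compositions, LOI) are re-derived starting from the weights for 1000 t of glass in full float precision exactly as printed in problem or answer.
The oxide mass targets at 1000 t glass:
  ZrO2: 6.152% × 1000 = 61.52 t
  Al2O3: 3.391% × 1000 = 33.91 t
  TiO2: 13.40% × 1000 = 134.0 t
  CaO: 4.109% × 1000 = 41.09 t
  SiO2: 64.64% × 1000 = 646.4 t
  K2O: 8.303% × 1000 = 83.03 t
Oxide-by-oxide audit from the weights as reported, versus the basis set out (summed amounts equal target values given rounding of the digits):
  ZrO2: 91.94·0.6691 = 61.52 t (target 61.52 t)
  Al2O3: 32.32·0.9959 + 574.8·0.003000 = 33.91 t (target 33.91 t)
  TiO2: 135.4·0.9900 = 134.0 t (target 134.0 t)
  CaO: 85.50·0.4806 = 41.09 t (target 41.09 t)
  SiO2: 91.94·0.3299 + 85.50·0.5164 + 574.8·0.9950 = 646.4 t (target 646.4 t)
  K2O: 121.2·0.6851 = 83.03 t (target 83.03 t)
Consistency of the glass mass: whole batch net of LOI = 1000 t (the Σ of target masses is 1000 t; with the basis standing at 1000 t — rounding explains the deltas).
Batch total: Σ batch = 1041 t; ignition loss, Σ(batch × LOI) = 41.15 t; glass ÷ batch gives a yield of 96.05%.

Revised batch per 1000 t glass:
  alumina: 32.32 t
  pearl ash: 121.2 t
  rutile: 135.4 t
  ZrSiO4: 91.94 t
  CaSiO3: 85.50 t
  quartz sand: 574.8 t
Total batch = 1041 t; LOI loss = 41.15 t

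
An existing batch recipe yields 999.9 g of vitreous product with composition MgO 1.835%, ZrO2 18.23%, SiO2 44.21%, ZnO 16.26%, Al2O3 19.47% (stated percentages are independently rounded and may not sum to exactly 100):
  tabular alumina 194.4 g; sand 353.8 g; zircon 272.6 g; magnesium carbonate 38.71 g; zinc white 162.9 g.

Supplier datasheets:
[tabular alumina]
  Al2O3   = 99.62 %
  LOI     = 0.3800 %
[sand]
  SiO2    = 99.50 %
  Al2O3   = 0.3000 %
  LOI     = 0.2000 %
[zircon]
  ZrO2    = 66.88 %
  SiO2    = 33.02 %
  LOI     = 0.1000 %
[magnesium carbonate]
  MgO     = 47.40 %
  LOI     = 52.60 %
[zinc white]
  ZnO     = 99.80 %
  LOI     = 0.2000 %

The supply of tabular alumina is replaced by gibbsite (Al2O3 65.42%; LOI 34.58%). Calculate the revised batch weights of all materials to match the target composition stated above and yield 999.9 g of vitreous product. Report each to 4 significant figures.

The working math holds full precision from start to finish; values along the way are printed rounded to four significant figures on the page — every reported figure carries a single rounding — the derived quantities are carried in full float precision (yield, ignition loss, totals, net glass mass, the five compositions) from the weighed amounts at 999.9 g of glass as set out in the problem or answer text.
Target masses of each oxide per 999.9 g vitreous product:
  MgO: 1.835% × 999.9 = 18.35 g
  ZrO2: 18.23% × 999.9 = 182.3 g
  SiO2: 44.21% × 999.9 = 442.1 g
  ZnO: 16.26% × 999.9 = 162.6 g
  Al2O3: 19.47% × 999.9 = 194.7 g
Checking each oxide sum on the weights just shown, against the basis in use (each sum matches its target mass up to rounding of the answer):
  MgO: 38.71·0.4740 = 18.35 g (target 18.35 g)
  ZrO2: 272.6·0.6688 = 182.3 g (target 182.3 g)
  SiO2: 353.8·0.9950 + 272.6·0.3302 = 442.0 g (target 442.1 g)
  ZnO: 162.9·0.9980 = 162.6 g (target 162.6 g)
  Al2O3: 296.0·0.6542 + 353.8·0.003000 = 194.7 g (target 194.7 g)
Glass mass check: total batch − LOI = 1000 g (oxide target masses add up to 999.9 g; the stated basis being 999.9 g — gaps are rounding artifacts).
Whole-batch sum: Σ batch = 1124 g; loss to ignition Σ batch·LOI = 124.0 g; the yield ratio, glass ÷ batch: 88.97%.

Revised batch per 999.9 g vitreous product:
  gibbsite: 296.0 g
  sand: 353.8 g
  zircon: 272.6 g
  magnesium carbonate: 38.71 g
  zinc white: 162.9 g
Total batch = 1124 g; LOI loss = 124.0 g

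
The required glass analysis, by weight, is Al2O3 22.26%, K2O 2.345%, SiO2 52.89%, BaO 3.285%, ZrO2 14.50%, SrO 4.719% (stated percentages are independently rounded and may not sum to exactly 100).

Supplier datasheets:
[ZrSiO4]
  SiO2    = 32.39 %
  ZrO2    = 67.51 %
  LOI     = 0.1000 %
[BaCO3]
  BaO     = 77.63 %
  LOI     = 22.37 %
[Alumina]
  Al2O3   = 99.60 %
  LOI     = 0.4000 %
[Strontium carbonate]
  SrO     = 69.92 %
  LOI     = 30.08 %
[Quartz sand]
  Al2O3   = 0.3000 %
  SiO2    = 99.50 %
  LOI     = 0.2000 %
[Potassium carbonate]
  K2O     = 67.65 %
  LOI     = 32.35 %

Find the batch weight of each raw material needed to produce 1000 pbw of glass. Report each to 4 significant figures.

Batch per 1000 pbw glass:
  ZrSiO4: 214.8 pbw
  BaCO3: 42.32 pbw
  Alumina: 222.1 pbw
  Strontium carbonate: 67.49 pbw
  Quartz sand: 461.6 pbw
  Potassium carbonate: 34.66 pbw
Total batch = 1043 pbw; LOI loss = 43.01 pbw; yield = 95.88%

The whole derivation keeps full precision throughout; values along the way are shown, rounded to 4 significant figures, as written; a single rounding completes every reported number; the derived quantities (net glass mass, totals, ignition loss, six oxide percentages, yield) are carried from the weighed amounts per 1000 pbw of glass in full precision, as written in the question or the answer.
Per-oxide target masses for 1000 pbw glass:
  Al2O3: 22.26% × 1000 = 222.6 pbw
  K2O: 2.345% × 1000 = 23.45 pbw
  SiO2: 52.89% × 1000 = 528.9 pbw
  BaO: 3.285% × 1000 = 32.85 pbw
  ZrO2: 14.50% × 1000 = 145.0 pbw
  SrO: 4.719% × 1000 = 47.19 pbw
Sums-versus-targets review with the batch weights as given, versus the basis set out (summed amounts equal target values up to rounding of the answer):
  Al2O3: 222.1·0.9960 + 461.6·0.003000 = 222.6 pbw (target 222.6 pbw)
  K2O: 34.66·0.6765 = 23.45 pbw (target 23.45 pbw)
  SiO2: 214.8·0.3239 + 461.6·0.9950 = 528.9 pbw (target 528.9 pbw)
  BaO: 42.32·0.7763 = 32.85 pbw (target 32.85 pbw)
  ZrO2: 214.8·0.6751 = 145.0 pbw (target 145.0 pbw)
  SrO: 67.49·0.6992 = 47.19 pbw (target 47.19 pbw)
The glass-mass cross-check: total batch − LOI = 1000 pbw (the targets, summed, come to 1000 pbw; with the basis standing at 1000 pbw — rounding explains the deltas).
Summing the batch: Σ batch = 1043 pbw; loss to ignition Σ batch·LOI = 43.01 pbw; yield, glass over the total, = 95.88%.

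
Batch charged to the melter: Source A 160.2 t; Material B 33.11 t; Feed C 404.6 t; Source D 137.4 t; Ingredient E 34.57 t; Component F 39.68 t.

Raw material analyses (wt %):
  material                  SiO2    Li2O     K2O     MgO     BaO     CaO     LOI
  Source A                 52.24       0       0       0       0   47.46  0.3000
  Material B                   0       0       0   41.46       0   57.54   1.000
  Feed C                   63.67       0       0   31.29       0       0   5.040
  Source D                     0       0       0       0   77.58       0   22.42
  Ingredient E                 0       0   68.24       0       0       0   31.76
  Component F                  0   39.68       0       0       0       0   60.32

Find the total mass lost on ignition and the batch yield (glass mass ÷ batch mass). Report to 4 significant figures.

LOI loss = 86.92 t; glass = 722.6 t; yield = 89.26%

Values along the way appear, rounded to 4 significant figures, when written out; full float precision is held at all times. Every reported result takes just one rounding; derived quantities are recomputed in full precision (ignition loss, yield, glass mass, totals, the six compositions) from the batch weights for 722.6 t of glass, exactly as shown in problem or answer.
LOI of each material in turn:
  Source A: 160.2 × 0.003000 = 0.4806 t
  Material B: 33.11 × 0.01000 = 0.3311 t
  Feed C: 404.6 × 0.05040 = 20.39 t
  Source D: 137.4 × 0.2242 = 30.81 t
  Ingredient E: 34.57 × 0.3176 = 10.98 t
  Component F: 39.68 × 0.6032 = 23.93 t
Total LOI = 86.92 t
Glass = batch − LOI = 809.6 − 86.92 = 722.6 t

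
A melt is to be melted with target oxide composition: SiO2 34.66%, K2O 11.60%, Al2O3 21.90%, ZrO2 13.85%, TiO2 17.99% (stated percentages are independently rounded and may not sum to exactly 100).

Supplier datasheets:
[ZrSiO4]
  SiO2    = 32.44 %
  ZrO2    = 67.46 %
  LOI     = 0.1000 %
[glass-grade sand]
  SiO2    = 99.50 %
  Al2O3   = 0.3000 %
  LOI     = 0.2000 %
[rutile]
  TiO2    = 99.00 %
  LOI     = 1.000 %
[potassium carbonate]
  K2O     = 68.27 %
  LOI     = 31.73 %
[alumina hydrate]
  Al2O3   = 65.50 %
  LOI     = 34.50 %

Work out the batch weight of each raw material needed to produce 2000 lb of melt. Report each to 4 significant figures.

Every computation holds full precision end to end; values along the way are printed (rounded to four significant digits) in the working; every reported number is rounded once only. All derived quantities are re-derived in full float precision (LOI, net glass mass, yield, totals, five oxide percentages) starting from the weights per 2000 lb of glass as written in the problem or the answer.
Per-oxide target masses for 2000 lb melt:
  SiO2: 34.66% × 2000 = 693.2 lb
  K2O: 11.60% × 2000 = 232.0 lb
  Al2O3: 21.90% × 2000 = 438.0 lb
  ZrO2: 13.85% × 2000 = 277.0 lb
  TiO2: 17.99% × 2000 = 359.8 lb
Verifying the oxide balance working from each reported weight, under the basis named above (sum by sum, the targets are met modulo rounding of the values):
  SiO2: 410.6·0.3244 + 562.8·0.9950 = 693.2 lb (target 693.2 lb)
  K2O: 339.8·0.6827 = 232.0 lb (target 232.0 lb)
  Al2O3: 562.8·0.003000 + 666.1·0.6550 = 438.0 lb (target 438.0 lb)
  ZrO2: 410.6·0.6746 = 277.0 lb (target 277.0 lb)
  TiO2: 363.4·0.9900 = 359.8 lb (target 359.8 lb)
Glass-mass closure: Σ batch − LOI loss = 2000 lb (the Σ of target masses is 2000 lb; the stated basis being 2000 lb — gaps are rounding artifacts).
Batch total: Σ batch = 2343 lb; loss to ignition Σ batch·LOI = 342.8 lb; yield = glass ÷ total batch = 85.37%.

Batch per 2000 lb melt:
  ZrSiO4: 410.6 lb
  glass-grade sand: 562.8 lb
  rutile: 363.4 lb
  potassium carbonate: 339.8 lb
  alumina hydrate: 666.1 lb
Total batch = 2343 lb; LOI loss = 342.8 lb; yield = 85.37%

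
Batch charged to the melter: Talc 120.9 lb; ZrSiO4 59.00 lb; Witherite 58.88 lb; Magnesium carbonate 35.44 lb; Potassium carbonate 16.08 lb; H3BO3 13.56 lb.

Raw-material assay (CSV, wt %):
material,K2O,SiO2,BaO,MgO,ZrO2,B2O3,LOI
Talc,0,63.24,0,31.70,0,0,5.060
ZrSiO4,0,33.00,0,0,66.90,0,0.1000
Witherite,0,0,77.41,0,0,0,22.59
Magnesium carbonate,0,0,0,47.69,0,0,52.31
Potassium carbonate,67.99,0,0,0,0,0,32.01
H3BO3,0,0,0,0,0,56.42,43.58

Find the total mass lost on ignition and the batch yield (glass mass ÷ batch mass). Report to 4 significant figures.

Working values appear rounded to four significant digits alongside each step; all arithmetic keeps full float precision from start to finish; exactly one rounding goes into every reported value — all derived quantities, including the yield, the six compositions, glass mass, the totals, LOI, are recomputed from the batch weights for 254.8 lb of glass in full float precision as quoted within the question or the answer.
Loss on ignition, line by line:
  Talc: 120.9 × 0.05060 = 6.118 lb
  ZrSiO4: 59.00 × 0.001000 = 0.05900 lb
  Witherite: 58.88 × 0.2259 = 13.30 lb
  Magnesium carbonate: 35.44 × 0.5231 = 18.54 lb
  Potassium carbonate: 16.08 × 0.3201 = 5.147 lb
  H3BO3: 13.56 × 0.4358 = 5.909 lb
Total LOI = 49.07 lb
Glass = batch − LOI = 303.9 − 49.07 = 254.8 lb

LOI loss = 49.07 lb; glass = 254.8 lb; yield = 83.85%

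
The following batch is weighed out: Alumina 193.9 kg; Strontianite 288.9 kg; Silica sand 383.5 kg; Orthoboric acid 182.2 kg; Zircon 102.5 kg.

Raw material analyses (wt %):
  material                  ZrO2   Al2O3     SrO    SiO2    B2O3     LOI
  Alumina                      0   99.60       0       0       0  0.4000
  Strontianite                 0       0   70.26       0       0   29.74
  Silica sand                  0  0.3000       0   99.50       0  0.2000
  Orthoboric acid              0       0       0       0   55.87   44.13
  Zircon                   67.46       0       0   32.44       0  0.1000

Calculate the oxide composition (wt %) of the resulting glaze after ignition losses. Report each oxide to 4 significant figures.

The intermediate values are printed (rounded to four significant digits) on the page; the working math keeps full precision in every operation. Exactly one rounding is applied to every reported value; the derived quantities, including net glass mass, ignition loss, totals, the five compositions, yield, are recomputed using the weight values at 983.0 kg of glass at full precision precisely as stated by either problem or answer.
What the batch supplies per oxide:
  ZrO2: 102.5·0.6746 = 69.15 kg
  Al2O3: 193.9·0.9960 + 383.5·0.003000 = 194.3 kg
  SrO: 288.9·0.7026 = 203.0 kg
  SiO2: 383.5·0.9950 + 102.5·0.3244 = 414.8 kg
  B2O3: 182.2·0.5587 = 101.8 kg
LOI: 193.9·0.004000 + 288.9·0.2974 + 383.5·0.002000 + 182.2·0.4413 + 102.5·0.001000 = 168.0 kg
Glass = total batch minus LOI = 1151 − 168.0 = 983.0 kg (consistent with Σ oxide mass)
wt %: oxide over glass, times 100

Glass mass = 983.0 kg (batch 1151 − LOI 168.0).
Composition: ZrO2 7.034%, Al2O3 19.76%, SrO 20.65%, SiO2 42.20%, B2O3 10.36%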